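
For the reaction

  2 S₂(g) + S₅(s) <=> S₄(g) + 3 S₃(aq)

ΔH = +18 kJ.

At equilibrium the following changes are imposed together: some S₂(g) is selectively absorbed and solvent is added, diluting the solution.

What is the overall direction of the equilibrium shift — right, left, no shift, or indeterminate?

cannot be determined

Removing S₂ (g), a reactant, drives the reaction to the left.
Dilution lowers every aqueous concentration by the same factor. Δn_aq = 3 − 0 = +3, so the system shifts toward the side with more dissolved moles — to the right.
The individual effects push in opposite directions; without quantitative information the net direction cannot be determined.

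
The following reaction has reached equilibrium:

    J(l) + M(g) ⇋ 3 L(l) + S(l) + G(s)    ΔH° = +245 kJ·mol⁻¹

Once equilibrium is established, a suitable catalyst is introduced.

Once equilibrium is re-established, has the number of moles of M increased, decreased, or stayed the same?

unchanged

A catalyst speeds both forward and reverse rates equally; it changes neither Q nor K — no shift from this change.
No net shift occurs, so the amount of M is unchanged.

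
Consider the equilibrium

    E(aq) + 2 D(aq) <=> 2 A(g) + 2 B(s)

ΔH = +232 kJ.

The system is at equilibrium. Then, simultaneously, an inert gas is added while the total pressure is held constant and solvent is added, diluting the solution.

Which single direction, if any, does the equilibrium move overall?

cannot be determined

Adding inert gas at constant total pressure expands the volume and lowers every reacting partial pressure. With Δn_gas = 2 − 0 = +2, Q moves away from K toward the side with fewer gas moles, so the system shifts toward the side with more gas moles — to the right.
Dilution lowers every aqueous concentration by the same factor. Δn_aq = 0 − 3 = -3, so the system shifts toward the side with more dissolved moles — to the left.
The individual effects push in opposite directions; without quantitative information the net direction cannot be determined.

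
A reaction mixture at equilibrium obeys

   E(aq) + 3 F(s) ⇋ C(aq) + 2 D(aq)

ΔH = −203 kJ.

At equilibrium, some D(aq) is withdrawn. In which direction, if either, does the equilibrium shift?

right

Removing D (aq), a product, drives the reaction to the right.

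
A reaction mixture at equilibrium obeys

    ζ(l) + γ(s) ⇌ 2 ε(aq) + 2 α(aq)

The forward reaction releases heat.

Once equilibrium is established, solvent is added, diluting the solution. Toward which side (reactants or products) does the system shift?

Dilution lowers every aqueous concentration by the same factor. Δn_aq = 4 − 0 = +4, so the system shifts toward the side with more dissolved moles — to the right.

right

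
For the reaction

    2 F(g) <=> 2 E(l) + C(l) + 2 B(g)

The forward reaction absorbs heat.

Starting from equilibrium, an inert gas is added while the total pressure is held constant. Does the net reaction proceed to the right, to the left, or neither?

no shift

Adding inert gas at constant total pressure expands the volume, scaling every reacting partial pressure by the same factor. Δn_gas = 2 − 2 = 0, so Q is unchanged — no shift.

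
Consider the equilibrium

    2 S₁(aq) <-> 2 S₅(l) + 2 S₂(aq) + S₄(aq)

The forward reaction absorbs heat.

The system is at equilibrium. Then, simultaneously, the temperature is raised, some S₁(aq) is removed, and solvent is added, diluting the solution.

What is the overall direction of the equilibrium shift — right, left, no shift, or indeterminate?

cannot be determined

The forward reaction is endothermic. Raising T favours the endothermic direction — shift to the right.
Removing S₁ (aq), a reactant, drives the reaction to the left.
Dilution lowers every aqueous concentration by the same factor. Δn_aq = 3 − 2 = +1, so the system shifts toward the side with more dissolved moles — to the right.
The individual effects push in opposite directions; without quantitative information the net direction cannot be determined.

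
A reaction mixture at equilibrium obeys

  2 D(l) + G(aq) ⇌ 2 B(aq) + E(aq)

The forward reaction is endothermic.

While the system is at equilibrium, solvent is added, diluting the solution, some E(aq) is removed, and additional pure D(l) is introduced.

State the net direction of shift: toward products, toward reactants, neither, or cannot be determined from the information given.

right

Dilution lowers every aqueous concentration by the same factor. Δn_aq = 3 − 1 = +2, so the system shifts toward the side with more dissolved moles — to the right.
Removing E (aq), a product, drives the reaction to the right.
D is a pure liquid; its activity is 1 regardless of amount, so Q is unaffected — no shift from this change.
Only the nonzero effect(s) matter; the net shift is to the right.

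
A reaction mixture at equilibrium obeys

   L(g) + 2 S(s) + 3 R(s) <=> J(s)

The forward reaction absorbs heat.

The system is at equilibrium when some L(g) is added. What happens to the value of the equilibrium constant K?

unchanged

The equilibrium constant depends only on temperature. This perturbation may move the position of equilibrium, but since T is unchanged, K itself is unchanged.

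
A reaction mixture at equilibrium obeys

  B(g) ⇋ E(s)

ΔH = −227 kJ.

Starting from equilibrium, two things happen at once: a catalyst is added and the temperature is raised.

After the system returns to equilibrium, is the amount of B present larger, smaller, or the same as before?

increases

A catalyst speeds both forward and reverse rates equally; it changes neither Q nor K — no shift from this change.
The forward reaction is exothermic. Raising T favours the endothermic direction — shift to the left.
The net shift is to the left. B is a reactant, so its amount increases.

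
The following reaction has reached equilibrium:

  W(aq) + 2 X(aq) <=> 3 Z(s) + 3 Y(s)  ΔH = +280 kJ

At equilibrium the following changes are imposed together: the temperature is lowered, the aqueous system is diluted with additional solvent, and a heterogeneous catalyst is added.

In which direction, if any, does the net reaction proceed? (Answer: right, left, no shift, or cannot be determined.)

The forward reaction is endothermic. Lowering T favours the exothermic direction — shift to the left.
Dilution lowers every aqueous concentration by the same factor. Δn_aq = 0 − 3 = -3, so the system shifts toward the side with more dissolved moles — to the left.
A catalyst speeds both forward and reverse rates equally; it changes neither Q nor K — no shift from this change.
Only the nonzero effect(s) matter; the net shift is to the left.

left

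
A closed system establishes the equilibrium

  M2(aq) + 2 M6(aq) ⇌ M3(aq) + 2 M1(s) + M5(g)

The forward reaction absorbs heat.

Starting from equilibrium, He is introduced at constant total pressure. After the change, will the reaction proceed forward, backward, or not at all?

right

Adding inert gas at constant total pressure expands the volume and lowers every reacting partial pressure. With Δn_gas = 1 − 0 = +1, Q moves away from K toward the side with fewer gas moles, so the system shifts toward the side with more gas moles — to the right.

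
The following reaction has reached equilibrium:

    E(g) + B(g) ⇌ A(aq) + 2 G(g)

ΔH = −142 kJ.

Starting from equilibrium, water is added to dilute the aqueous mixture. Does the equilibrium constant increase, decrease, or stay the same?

unchanged

The equilibrium constant depends only on temperature. This perturbation may move the position of equilibrium, but since T is unchanged, K itself is unchanged.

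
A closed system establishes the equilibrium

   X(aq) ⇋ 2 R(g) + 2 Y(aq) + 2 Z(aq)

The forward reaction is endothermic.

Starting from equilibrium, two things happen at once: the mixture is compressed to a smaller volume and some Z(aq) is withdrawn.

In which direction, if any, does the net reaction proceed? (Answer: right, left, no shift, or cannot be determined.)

Gas moles: reactants 0, products 2 (Δn_gas = +2). Compression shifts the system toward the side with fewer moles of gas — to the left.
Removing Z (aq), a product, drives the reaction to the right.
The individual effects push in opposite directions; without quantitative information the net direction cannot be determined.

cannot be determined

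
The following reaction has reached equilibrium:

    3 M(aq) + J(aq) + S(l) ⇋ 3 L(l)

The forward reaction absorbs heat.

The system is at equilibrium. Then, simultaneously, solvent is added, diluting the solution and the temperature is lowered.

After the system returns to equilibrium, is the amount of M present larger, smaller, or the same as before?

increases

Dilution lowers every aqueous concentration by the same factor. Δn_aq = 0 − 4 = -4, so the system shifts toward the side with more dissolved moles — to the left.
The forward reaction is endothermic. Lowering T favours the exothermic direction — shift to the left.
The net shift is to the left. M is a reactant, so its amount increases.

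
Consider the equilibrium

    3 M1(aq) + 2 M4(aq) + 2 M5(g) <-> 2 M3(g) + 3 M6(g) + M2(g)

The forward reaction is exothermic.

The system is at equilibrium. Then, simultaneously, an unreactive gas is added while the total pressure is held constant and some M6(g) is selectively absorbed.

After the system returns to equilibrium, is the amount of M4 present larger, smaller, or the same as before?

Adding inert gas at constant total pressure expands the volume and lowers every reacting partial pressure. With Δn_gas = 6 − 2 = +4, Q moves away from K toward the side with fewer gas moles, so the system shifts toward the side with more gas moles — to the right.
Removing M6 (g), a product, drives the reaction to the right.
The net shift is to the right. M4 is a reactant, so its amount decreases.

decreases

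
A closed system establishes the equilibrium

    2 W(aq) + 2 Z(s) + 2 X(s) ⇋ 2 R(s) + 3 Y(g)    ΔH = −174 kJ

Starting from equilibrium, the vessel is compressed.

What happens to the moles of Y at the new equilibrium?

Gas moles: reactants 0, products 3 (Δn_gas = +3). Compression shifts the system toward the side with fewer moles of gas — to the left.
The net shift is to the left. Y is a product, so its amount decreases.

decreases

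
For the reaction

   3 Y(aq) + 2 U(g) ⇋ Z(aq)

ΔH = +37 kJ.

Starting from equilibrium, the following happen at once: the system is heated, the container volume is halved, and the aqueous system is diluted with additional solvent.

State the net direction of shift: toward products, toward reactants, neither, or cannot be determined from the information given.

cannot be determined

The forward reaction is endothermic. Raising T favours the endothermic direction — shift to the right.
Gas moles: reactants 2, products 0 (Δn_gas = -2). Compression shifts the system toward the side with fewer moles of gas — to the right.
Dilution lowers every aqueous concentration by the same factor. Δn_aq = 1 − 3 = -2, so the system shifts toward the side with more dissolved moles — to the left.
The individual effects push in opposite directions; without quantitative information the net direction cannot be determined.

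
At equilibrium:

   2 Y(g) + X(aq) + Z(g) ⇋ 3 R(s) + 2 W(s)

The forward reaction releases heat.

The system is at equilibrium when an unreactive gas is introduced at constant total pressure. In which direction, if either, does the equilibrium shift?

left

Adding inert gas at constant total pressure expands the volume and lowers every reacting partial pressure. With Δn_gas = 0 − 3 = -3, Q moves away from K toward the side with fewer gas moles, so the system shifts toward the side with more gas moles — to the left.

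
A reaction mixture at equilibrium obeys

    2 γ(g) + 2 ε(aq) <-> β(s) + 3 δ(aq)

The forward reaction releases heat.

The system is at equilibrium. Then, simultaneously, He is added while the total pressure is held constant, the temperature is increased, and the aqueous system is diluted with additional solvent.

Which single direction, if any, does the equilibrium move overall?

cannot be determined

Adding inert gas at constant total pressure expands the volume and lowers every reacting partial pressure. With Δn_gas = 0 − 2 = -2, Q moves away from K toward the side with fewer gas moles, so the system shifts toward the side with more gas moles — to the left.
The forward reaction is exothermic. Raising T favours the endothermic direction — shift to the left.
Dilution lowers every aqueous concentration by the same factor. Δn_aq = 3 − 2 = +1, so the system shifts toward the side with more dissolved moles — to the right.
The individual effects push in opposite directions; without quantitative information the net direction cannot be determined.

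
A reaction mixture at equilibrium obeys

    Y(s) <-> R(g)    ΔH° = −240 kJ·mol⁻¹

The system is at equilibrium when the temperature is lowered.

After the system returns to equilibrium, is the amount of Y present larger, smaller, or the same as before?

The forward reaction is exothermic. Lowering T favours the exothermic direction — shift to the right.
The net shift is to the right. Y is a reactant, so its amount decreases.

decreases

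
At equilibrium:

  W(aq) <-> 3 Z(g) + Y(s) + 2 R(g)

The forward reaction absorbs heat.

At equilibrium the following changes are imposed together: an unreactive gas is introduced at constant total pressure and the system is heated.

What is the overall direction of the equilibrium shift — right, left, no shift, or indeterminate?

Adding inert gas at constant total pressure expands the volume and lowers every reacting partial pressure. With Δn_gas = 5 − 0 = +5, Q moves away from K toward the side with fewer gas moles, so the system shifts toward the side with more gas moles — to the right.
The forward reaction is endothermic. Raising T favours the endothermic direction — shift to the right.
All effects act in the same direction — net shift to the right.

right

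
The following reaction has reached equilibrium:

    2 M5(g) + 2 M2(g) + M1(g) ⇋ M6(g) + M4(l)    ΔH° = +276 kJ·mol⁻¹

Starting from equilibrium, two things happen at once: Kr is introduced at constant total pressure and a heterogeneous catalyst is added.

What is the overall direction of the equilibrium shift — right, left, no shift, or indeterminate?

Adding inert gas at constant total pressure expands the volume and lowers every reacting partial pressure. With Δn_gas = 1 − 5 = -4, Q moves away from K toward the side with fewer gas moles, so the system shifts toward the side with more gas moles — to the left.
A catalyst speeds both forward and reverse rates equally; it changes neither Q nor K — no shift from this change.
Only the nonzero effect(s) matter; the net shift is to the left.

left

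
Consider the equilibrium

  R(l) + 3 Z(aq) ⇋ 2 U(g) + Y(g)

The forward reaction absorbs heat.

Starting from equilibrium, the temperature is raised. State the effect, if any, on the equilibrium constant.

increases

K depends on temperature via the van 't Hoff relation. The forward reaction is endothermic, so raising T increases K.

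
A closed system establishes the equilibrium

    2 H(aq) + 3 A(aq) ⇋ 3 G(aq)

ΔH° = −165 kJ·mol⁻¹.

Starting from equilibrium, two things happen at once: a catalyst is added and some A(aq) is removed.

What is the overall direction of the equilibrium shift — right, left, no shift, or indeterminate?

A catalyst speeds both forward and reverse rates equally; it changes neither Q nor K — no shift from this change.
Removing A (aq), a reactant, drives the reaction to the left.
Only the nonzero effect(s) matter; the net shift is to the left.

left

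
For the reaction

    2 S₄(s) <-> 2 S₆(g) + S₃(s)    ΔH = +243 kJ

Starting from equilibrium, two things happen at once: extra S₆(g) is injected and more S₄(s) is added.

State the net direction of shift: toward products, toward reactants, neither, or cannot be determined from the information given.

left

Adding S₆ (g), a product, drives the reaction to the left.
S₄ is a pure solid; its activity is 1 regardless of amount, so Q is unaffected — no shift from this change.
Only the nonzero effect(s) matter; the net shift is to the left.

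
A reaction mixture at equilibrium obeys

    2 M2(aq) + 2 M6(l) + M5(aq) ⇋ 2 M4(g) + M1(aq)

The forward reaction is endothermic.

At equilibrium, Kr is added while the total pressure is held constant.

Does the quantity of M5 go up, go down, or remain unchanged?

decreases

Adding inert gas at constant total pressure expands the volume and lowers every reacting partial pressure. With Δn_gas = 2 − 0 = +2, Q moves away from K toward the side with fewer gas moles, so the system shifts toward the side with more gas moles — to the right.
The net shift is to the right. M5 is a reactant, so its amount decreases.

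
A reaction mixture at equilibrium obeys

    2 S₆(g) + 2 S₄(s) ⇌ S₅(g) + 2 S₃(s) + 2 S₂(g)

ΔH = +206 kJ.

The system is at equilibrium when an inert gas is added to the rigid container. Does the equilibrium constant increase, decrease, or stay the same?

The equilibrium constant depends only on temperature. This perturbation changes neither the position of equilibrium nor K.

unchanged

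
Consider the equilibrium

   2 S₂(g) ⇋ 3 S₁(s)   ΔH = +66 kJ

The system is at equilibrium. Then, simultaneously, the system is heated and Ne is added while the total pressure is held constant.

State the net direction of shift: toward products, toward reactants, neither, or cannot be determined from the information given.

The forward reaction is endothermic. Raising T favours the endothermic direction — shift to the right.
Adding inert gas at constant total pressure expands the volume and lowers every reacting partial pressure. With Δn_gas = 0 − 2 = -2, Q moves away from K toward the side with fewer gas moles, so the system shifts toward the side with more gas moles — to the left.
The individual effects push in opposite directions; without quantitative information the net direction cannot be determined.

cannot be determined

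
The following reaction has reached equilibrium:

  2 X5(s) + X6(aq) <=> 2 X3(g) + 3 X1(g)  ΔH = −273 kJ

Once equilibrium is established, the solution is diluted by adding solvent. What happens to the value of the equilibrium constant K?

The equilibrium constant depends only on temperature. This perturbation may move the position of equilibrium, but since T is unchanged, K itself is unchanged.

unchanged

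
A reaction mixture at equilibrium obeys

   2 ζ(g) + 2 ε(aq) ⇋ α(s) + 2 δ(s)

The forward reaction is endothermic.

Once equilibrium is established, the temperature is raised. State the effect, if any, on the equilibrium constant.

increases

K depends on temperature via the van 't Hoff relation. The forward reaction is endothermic, so raising T increases K.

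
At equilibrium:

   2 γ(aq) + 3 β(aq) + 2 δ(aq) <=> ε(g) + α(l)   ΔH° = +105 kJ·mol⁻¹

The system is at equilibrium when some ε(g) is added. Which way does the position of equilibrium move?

Adding ε (g), a product, drives the reaction to the left.

left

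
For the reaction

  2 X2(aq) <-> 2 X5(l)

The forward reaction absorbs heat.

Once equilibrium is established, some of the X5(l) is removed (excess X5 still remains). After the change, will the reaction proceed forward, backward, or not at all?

X5 is a pure liquid; its activity is 1 regardless of amount, so Q is unaffected — no shift from this change.

no shift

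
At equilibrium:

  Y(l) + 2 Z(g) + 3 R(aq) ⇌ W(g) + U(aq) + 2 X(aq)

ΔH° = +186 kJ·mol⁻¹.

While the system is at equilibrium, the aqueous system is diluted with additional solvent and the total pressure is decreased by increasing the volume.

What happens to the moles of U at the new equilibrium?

Dilution scales every aqueous concentration by the same factor. Δn_aq = 3 − 3 = 0, so Q is unchanged — no shift.
Gas moles: reactants 2, products 1 (Δn_gas = -1). Expansion shifts the system toward the side with more moles of gas — to the left.
The net shift is to the left. U is a product, so its amount decreases.

decreases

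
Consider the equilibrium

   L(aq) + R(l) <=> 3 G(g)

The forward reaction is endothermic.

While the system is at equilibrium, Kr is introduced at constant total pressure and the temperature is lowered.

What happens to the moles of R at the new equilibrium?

Adding inert gas at constant total pressure expands the volume and lowers every reacting partial pressure. With Δn_gas = 3 − 0 = +3, Q moves away from K toward the side with fewer gas moles, so the system shifts toward the side with more gas moles — to the right.
The forward reaction is endothermic. Lowering T favours the exothermic direction — shift to the left.
The two effects oppose each other, so the net shift — and hence the change in R — cannot be determined from the given information.

cannot be determined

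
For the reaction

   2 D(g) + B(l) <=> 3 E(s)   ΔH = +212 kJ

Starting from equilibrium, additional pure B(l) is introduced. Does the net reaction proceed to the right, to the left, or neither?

B is a pure liquid; its activity is 1 regardless of amount, so Q is unaffected — no shift from this change.

no shift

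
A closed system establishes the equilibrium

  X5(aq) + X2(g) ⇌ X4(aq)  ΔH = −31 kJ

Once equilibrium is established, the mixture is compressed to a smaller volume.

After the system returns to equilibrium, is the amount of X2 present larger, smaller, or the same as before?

Gas moles: reactants 1, products 0 (Δn_gas = -1). Compression shifts the system toward the side with fewer moles of gas — to the right.
The net shift is to the right. X2 is a reactant, so its amount decreases.

decreases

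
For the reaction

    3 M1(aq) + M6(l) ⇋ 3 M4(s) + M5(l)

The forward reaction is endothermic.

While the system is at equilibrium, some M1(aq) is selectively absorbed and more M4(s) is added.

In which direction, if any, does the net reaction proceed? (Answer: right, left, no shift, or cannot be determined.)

Removing M1 (aq), a reactant, drives the reaction to the left.
M4 is a pure solid; its activity is 1 regardless of amount, so Q is unaffected — no shift from this change.
Only the nonzero effect(s) matter; the net shift is to the left.

left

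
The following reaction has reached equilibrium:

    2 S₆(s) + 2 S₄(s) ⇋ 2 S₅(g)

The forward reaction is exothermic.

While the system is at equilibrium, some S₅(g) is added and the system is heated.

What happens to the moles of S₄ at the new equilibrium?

Adding S₅ (g), a product, drives the reaction to the left.
The forward reaction is exothermic. Raising T favours the endothermic direction — shift to the left.
The net shift is to the left. S₄ is a reactant, so its amount increases.

increases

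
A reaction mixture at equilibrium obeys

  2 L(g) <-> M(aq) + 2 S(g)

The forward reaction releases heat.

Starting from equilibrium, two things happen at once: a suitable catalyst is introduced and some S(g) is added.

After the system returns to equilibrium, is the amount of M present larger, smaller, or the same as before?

decreases

A catalyst speeds both forward and reverse rates equally; it changes neither Q nor K — no shift from this change.
Adding S (g), a product, drives the reaction to the left.
The net shift is to the left. M is a product, so its amount decreases.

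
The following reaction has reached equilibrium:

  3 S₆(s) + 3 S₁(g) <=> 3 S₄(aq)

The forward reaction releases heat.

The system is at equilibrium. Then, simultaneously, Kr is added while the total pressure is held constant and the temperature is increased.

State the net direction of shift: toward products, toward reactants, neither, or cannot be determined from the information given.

Adding inert gas at constant total pressure expands the volume and lowers every reacting partial pressure. With Δn_gas = 0 − 3 = -3, Q moves away from K toward the side with fewer gas moles, so the system shifts toward the side with more gas moles — to the left.
The forward reaction is exothermic. Raising T favours the endothermic direction — shift to the left.
All effects act in the same direction — net shift to the left.

left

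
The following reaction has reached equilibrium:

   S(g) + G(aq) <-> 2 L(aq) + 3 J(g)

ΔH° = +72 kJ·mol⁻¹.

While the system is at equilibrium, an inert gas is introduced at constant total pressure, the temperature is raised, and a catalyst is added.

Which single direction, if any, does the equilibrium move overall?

right

Adding inert gas at constant total pressure expands the volume and lowers every reacting partial pressure. With Δn_gas = 3 − 1 = +2, Q moves away from K toward the side with fewer gas moles, so the system shifts toward the side with more gas moles — to the right.
The forward reaction is endothermic. Raising T favours the endothermic direction — shift to the right.
A catalyst speeds both forward and reverse rates equally; it changes neither Q nor K — no shift from this change.
Only the nonzero effect(s) matter; the net shift is to the right.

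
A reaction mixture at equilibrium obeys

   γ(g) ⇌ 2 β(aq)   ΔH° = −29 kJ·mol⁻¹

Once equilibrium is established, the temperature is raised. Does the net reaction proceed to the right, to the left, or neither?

The forward reaction is exothermic. Raising T favours the endothermic direction — shift to the left.

left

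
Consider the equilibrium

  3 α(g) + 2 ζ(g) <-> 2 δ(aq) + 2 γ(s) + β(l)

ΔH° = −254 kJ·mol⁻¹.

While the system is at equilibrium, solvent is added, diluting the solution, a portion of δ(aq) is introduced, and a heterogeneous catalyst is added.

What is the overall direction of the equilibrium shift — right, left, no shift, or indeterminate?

Dilution lowers every aqueous concentration by the same factor. Δn_aq = 2 − 0 = +2, so the system shifts toward the side with more dissolved moles — to the right.
Adding δ (aq), a product, drives the reaction to the left.
A catalyst speeds both forward and reverse rates equally; it changes neither Q nor K — no shift from this change.
The individual effects push in opposite directions; without quantitative information the net direction cannot be determined.

cannot be determined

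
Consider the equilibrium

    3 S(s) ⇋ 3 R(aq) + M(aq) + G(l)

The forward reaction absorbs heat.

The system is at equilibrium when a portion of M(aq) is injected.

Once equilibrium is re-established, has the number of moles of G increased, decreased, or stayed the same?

Adding M (aq), a product, drives the reaction to the left.
The net shift is to the left. G is a product, so its amount decreases.

decreases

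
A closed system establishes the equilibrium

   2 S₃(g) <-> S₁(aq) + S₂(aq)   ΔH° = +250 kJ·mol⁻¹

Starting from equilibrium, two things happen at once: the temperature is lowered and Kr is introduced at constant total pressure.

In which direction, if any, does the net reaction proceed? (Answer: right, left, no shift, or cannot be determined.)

The forward reaction is endothermic. Lowering T favours the exothermic direction — shift to the left.
Adding inert gas at constant total pressure expands the volume and lowers every reacting partial pressure. With Δn_gas = 0 − 2 = -2, Q moves away from K toward the side with fewer gas moles, so the system shifts toward the side with more gas moles — to the left.
All effects act in the same direction — net shift to the left.

left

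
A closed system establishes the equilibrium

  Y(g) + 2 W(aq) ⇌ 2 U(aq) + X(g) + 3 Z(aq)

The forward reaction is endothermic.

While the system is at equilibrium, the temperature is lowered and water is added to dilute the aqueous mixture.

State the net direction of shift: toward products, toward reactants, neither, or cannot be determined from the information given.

cannot be determined

The forward reaction is endothermic. Lowering T favours the exothermic direction — shift to the left.
Dilution lowers every aqueous concentration by the same factor. Δn_aq = 5 − 2 = +3, so the system shifts toward the side with more dissolved moles — to the right.
The individual effects push in opposite directions; without quantitative information the net direction cannot be determined.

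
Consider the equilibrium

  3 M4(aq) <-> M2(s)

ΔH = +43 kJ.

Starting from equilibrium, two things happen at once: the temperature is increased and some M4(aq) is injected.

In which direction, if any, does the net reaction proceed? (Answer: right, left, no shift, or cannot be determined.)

The forward reaction is endothermic. Raising T favours the endothermic direction — shift to the right.
Adding M4 (aq), a reactant, drives the reaction to the right.
All effects act in the same direction — net shift to the right.

right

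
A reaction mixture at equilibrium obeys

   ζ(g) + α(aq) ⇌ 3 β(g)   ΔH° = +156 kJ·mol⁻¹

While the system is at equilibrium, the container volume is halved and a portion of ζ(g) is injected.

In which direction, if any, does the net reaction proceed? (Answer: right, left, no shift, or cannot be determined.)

cannot be determined

Gas moles: reactants 1, products 3 (Δn_gas = +2). Compression shifts the system toward the side with fewer moles of gas — to the left.
Adding ζ (g), a reactant, drives the reaction to the right.
The individual effects push in opposite directions; without quantitative information the net direction cannot be determined.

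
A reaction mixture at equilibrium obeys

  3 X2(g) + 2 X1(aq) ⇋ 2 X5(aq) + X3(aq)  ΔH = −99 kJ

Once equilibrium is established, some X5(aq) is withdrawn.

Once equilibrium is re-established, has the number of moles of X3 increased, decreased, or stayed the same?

increases

Removing X5 (aq), a product, drives the reaction to the right.
The net shift is to the right. X3 is a product, so its amount increases.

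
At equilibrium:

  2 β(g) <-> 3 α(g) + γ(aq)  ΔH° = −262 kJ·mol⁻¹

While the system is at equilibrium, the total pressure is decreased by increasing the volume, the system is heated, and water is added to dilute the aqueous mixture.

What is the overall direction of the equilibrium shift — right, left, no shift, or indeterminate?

Gas moles: reactants 2, products 3 (Δn_gas = +1). Expansion shifts the system toward the side with more moles of gas — to the right.
The forward reaction is exothermic. Raising T favours the endothermic direction — shift to the left.
Dilution lowers every aqueous concentration by the same factor. Δn_aq = 1 − 0 = +1, so the system shifts toward the side with more dissolved moles — to the right.
The individual effects push in opposite directions; without quantitative information the net direction cannot be determined.

cannot be determined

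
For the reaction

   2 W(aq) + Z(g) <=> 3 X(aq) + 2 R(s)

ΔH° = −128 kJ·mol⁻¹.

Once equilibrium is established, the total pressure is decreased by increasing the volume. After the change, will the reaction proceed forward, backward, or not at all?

left

Gas moles: reactants 1, products 0 (Δn_gas = -1). Expansion shifts the system toward the side with more moles of gas — to the left.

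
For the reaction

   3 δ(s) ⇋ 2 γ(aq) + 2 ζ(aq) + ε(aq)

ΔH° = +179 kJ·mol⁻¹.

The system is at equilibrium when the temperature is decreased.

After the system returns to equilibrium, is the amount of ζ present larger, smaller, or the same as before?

decreases

The forward reaction is endothermic. Lowering T favours the exothermic direction — shift to the left.
The net shift is to the left. ζ is a product, so its amount decreases.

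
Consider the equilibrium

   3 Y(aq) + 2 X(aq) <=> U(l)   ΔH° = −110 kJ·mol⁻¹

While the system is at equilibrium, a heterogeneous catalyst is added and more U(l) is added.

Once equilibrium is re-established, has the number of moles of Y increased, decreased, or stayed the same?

A catalyst speeds both forward and reverse rates equally; it changes neither Q nor K — no shift from this change.
U is a pure liquid; its activity is 1 regardless of amount, so Q is unaffected — no shift from this change.
No net shift occurs, so the amount of Y is unchanged.

unchanged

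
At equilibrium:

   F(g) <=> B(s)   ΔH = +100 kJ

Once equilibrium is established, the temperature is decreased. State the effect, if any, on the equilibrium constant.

decreases

K depends on temperature via the van 't Hoff relation. The forward reaction is endothermic, so lowering T decreases K.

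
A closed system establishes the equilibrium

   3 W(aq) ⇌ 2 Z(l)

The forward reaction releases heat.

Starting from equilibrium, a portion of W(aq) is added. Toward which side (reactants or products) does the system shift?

Adding W (aq), a reactant, drives the reaction to the right.

right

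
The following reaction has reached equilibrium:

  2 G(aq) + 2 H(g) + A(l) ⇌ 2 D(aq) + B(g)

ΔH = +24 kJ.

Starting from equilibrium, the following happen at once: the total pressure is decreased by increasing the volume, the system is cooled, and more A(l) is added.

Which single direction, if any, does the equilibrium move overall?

Gas moles: reactants 2, products 1 (Δn_gas = -1). Expansion shifts the system toward the side with more moles of gas — to the left.
The forward reaction is endothermic. Lowering T favours the exothermic direction — shift to the left.
A is a pure liquid; its activity is 1 regardless of amount, so Q is unaffected — no shift from this change.
Only the nonzero effect(s) matter; the net shift is to the left.

left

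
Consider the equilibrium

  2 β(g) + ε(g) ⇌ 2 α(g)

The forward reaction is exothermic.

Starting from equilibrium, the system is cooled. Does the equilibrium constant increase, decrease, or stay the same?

increases

K depends on temperature via the van 't Hoff relation. The forward reaction is exothermic, so lowering T increases K.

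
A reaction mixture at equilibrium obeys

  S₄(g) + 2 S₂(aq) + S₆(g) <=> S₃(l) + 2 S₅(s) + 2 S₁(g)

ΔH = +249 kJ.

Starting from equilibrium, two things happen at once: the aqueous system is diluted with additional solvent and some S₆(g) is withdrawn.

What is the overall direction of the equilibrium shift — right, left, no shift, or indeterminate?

Dilution lowers every aqueous concentration by the same factor. Δn_aq = 0 − 2 = -2, so the system shifts toward the side with more dissolved moles — to the left.
Removing S₆ (g), a reactant, drives the reaction to the left.
All effects act in the same direction — net shift to the left.

left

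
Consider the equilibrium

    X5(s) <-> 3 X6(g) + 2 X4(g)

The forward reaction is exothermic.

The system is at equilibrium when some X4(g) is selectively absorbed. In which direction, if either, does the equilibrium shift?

Removing X4 (g), a product, drives the reaction to the right.

right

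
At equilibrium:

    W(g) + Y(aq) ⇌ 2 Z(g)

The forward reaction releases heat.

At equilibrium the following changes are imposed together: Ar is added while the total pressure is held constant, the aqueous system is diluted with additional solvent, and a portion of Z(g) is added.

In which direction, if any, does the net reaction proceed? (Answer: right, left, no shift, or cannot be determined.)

Adding inert gas at constant total pressure expands the volume and lowers every reacting partial pressure. With Δn_gas = 2 − 1 = +1, Q moves away from K toward the side with fewer gas moles, so the system shifts toward the side with more gas moles — to the right.
Dilution lowers every aqueous concentration by the same factor. Δn_aq = 0 − 1 = -1, so the system shifts toward the side with more dissolved moles — to the left.
Adding Z (g), a product, drives the reaction to the left.
The individual effects push in opposite directions; without quantitative information the net direction cannot be determined.

cannot be determined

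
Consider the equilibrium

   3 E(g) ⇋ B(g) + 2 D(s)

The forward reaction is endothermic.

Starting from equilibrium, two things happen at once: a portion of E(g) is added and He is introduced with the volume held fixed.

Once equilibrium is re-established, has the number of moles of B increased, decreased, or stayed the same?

increases

Adding E (g), a reactant, drives the reaction to the right.
At constant volume, adding an inert gas leaves every reacting species' partial pressure unchanged, so Q is unchanged — no shift from this change.
The net shift is to the right. B is a product, so its amount increases.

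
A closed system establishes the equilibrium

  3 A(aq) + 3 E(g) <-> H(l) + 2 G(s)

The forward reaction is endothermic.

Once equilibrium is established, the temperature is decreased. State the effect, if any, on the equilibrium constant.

decreases

K depends on temperature via the van 't Hoff relation. The forward reaction is endothermic, so lowering T decreases K.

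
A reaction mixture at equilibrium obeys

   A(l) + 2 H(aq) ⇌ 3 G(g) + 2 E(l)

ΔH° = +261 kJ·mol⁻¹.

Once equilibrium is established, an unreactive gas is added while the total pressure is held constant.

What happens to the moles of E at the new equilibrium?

Adding inert gas at constant total pressure expands the volume and lowers every reacting partial pressure. With Δn_gas = 3 − 0 = +3, Q moves away from K toward the side with fewer gas moles, so the system shifts toward the side with more gas moles — to the right.
The net shift is to the right. E is a product, so its amount increases.

increases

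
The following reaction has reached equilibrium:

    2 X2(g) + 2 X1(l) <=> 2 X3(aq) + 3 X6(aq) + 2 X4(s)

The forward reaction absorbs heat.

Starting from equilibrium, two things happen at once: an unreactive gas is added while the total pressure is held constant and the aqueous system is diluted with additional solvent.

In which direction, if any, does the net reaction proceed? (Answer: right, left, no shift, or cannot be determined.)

cannot be determined

Adding inert gas at constant total pressure expands the volume and lowers every reacting partial pressure. With Δn_gas = 0 − 2 = -2, Q moves away from K toward the side with fewer gas moles, so the system shifts toward the side with more gas moles — to the left.
Dilution lowers every aqueous concentration by the same factor. Δn_aq = 5 − 0 = +5, so the system shifts toward the side with more dissolved moles — to the right.
The individual effects push in opposite directions; without quantitative information the net direction cannot be determined.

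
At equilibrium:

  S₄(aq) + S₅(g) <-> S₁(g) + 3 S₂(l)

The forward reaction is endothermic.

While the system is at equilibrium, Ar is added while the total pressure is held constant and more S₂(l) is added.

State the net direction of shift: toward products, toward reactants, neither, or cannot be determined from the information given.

Adding inert gas at constant total pressure expands the volume, scaling every reacting partial pressure by the same factor. Δn_gas = 1 − 1 = 0, so Q is unchanged — no shift.
S₂ is a pure liquid; its activity is 1 regardless of amount, so Q is unaffected — no shift from this change.
None of the changes alters Q relative to K, so there is no net shift.

no shift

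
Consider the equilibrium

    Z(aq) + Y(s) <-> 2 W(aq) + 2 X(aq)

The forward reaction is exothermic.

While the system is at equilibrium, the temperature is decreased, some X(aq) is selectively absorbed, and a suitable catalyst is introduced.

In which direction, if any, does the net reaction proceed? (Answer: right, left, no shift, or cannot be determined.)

The forward reaction is exothermic. Lowering T favours the exothermic direction — shift to the right.
Removing X (aq), a product, drives the reaction to the right.
A catalyst speeds both forward and reverse rates equally; it changes neither Q nor K — no shift from this change.
Only the nonzero effect(s) matter; the net shift is to the right.

right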